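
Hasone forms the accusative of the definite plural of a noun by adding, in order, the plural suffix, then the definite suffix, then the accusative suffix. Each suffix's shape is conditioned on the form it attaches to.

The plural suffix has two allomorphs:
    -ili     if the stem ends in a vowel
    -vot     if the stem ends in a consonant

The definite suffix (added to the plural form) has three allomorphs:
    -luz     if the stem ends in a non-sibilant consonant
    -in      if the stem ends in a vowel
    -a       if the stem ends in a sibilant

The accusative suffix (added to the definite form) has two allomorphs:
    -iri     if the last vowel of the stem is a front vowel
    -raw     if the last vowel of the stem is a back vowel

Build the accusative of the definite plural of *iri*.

iriiliiniri

The final sound of *iri* is /i/, which is a vowel, so the plural suffix is -ili, giving *iriili*.
The plural form *iriili*: final sound = /i/, a vowel → -in → *iriiliin*.
The definite form *iriiliin* — last vowel /i/ (a front vowel) → -iri → *iriiliiniri*.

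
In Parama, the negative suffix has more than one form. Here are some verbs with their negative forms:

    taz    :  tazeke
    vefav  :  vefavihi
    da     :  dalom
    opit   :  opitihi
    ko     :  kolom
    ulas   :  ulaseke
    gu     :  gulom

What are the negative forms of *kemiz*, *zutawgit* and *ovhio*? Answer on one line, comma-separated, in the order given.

The alternation tracks the final sound of the stem — -eke when the stem ends in a sibilant (*taz*, *ulas*); -ihi when the stem ends in a non-sibilant consonant (*vefav*, *opit*); -lom when the stem ends in a vowel (*da*, *ko*, *gu*).
*kemiz*: final sound = /z/, a sibilant → -eke → *kemizeke*.
*zutawgit* — final sound /t/ (a non-sibilant consonant) → -ihi → *zutawgitihi*.
*ovhio* — final sound /o/ (a vowel) → -lom → *ovhiolom*.

kemizeke, zutawgitihi, ovhiolom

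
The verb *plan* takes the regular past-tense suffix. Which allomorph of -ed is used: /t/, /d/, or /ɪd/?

/d/

The stem *plan* ends in a voiced sound other than /d/.
The -ed suffix is realized as /ɪd/ after /t, d/; as /t/ after other voiceless consonants; and as /d/ after other voiced sounds.
So -ed on *plan* is pronounced /d/.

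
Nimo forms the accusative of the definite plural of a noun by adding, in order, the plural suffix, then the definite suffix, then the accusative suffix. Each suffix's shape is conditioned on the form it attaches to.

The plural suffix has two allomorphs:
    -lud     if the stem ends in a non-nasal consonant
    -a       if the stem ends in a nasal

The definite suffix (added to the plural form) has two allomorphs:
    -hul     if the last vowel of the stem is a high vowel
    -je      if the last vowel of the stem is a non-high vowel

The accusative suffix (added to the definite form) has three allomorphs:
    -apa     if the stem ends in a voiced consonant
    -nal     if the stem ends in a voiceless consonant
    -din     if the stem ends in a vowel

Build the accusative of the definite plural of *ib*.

Since the final consonant of *ib* is /b/ (non-nasal), it takes -lud, giving *iblud*.
The last vowel of the plural form *iblud* is /u/, which is a high vowel, so the definite suffix is -hul, giving *ibludhul*.
The definite form *ibludhul* — final sound /l/ (a voiced consonant) → -apa → *ibludhulapa*.

ibludhulapa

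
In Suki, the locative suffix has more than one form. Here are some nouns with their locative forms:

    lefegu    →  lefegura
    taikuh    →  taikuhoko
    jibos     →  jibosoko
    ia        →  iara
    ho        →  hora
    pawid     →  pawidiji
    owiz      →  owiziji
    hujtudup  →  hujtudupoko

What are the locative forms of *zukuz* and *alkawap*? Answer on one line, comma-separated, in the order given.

Looking at the final sound of each stem: -oko when the stem ends in a voiceless consonant (*taikuh*, *jibos*, *hujtudup*); -iji when the stem ends in a voiced consonant (*pawid*, *owiz*); -ra when the stem ends in a vowel (*lefegu*, *ia*, *ho*).
The final sound of *zukuz* is /z/, which is a voiced consonant, so the suffix is -iji, giving *zukuziji*.
The final sound of *alkawap* is /p/, which is a voiceless consonant, so the suffix is -oko, giving *alkawapoko*.

zukuziji, alkawapoko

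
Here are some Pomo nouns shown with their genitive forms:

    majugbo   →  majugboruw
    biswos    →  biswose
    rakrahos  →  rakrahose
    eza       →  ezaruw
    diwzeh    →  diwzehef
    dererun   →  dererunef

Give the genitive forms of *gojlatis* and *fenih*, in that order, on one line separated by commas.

The pattern is sibilance of the final sound: -e when the stem ends in a sibilant (*biswos*, *rakrahos*); -ef when the stem ends in a non-sibilant consonant (*diwzeh*, *dererun*); -ruw when the stem ends in a vowel (*majugbo*, *eza*).
*gojlatis* — final sound /s/ (a sibilant) → -e → *gojlatise*.
*fenih*: final sound = /h/, a non-sibilant consonant → -ef → *fenihef*.

gojlatise, fenihef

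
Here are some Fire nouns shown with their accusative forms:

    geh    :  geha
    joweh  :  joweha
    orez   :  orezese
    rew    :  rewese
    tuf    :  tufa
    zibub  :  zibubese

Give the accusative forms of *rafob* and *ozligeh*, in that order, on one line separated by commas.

Looking at the final consonant of each stem: -a when the stem ends in a voiceless consonant (*geh*, *joweh*, *tuf*); -ese when the stem ends in a voiced consonant (*orez*, *rew*, *zibub*).
The final consonant of *rafob* is /b/, which is voiced, so the suffix is -ese, giving *rafobese*.
Since the final consonant of *ozligeh* is /h/ (voiceless), it takes -a, giving *ozligeha*.

rafobese, ozligeha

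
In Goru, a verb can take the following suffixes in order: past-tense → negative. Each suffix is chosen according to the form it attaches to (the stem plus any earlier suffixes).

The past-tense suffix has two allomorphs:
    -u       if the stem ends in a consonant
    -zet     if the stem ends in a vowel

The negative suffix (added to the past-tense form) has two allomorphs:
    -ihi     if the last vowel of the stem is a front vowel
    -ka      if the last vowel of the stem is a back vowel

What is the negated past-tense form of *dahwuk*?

dahwukuka

The final sound of *dahwuk* is /k/, which is a consonant, so the past-tense suffix is -u, giving *dahwuku*.
The last vowel of the past-tense form *dahwuku* is /u/, which is a back vowel, so the negative suffix is -ka, giving *dahwukuka*.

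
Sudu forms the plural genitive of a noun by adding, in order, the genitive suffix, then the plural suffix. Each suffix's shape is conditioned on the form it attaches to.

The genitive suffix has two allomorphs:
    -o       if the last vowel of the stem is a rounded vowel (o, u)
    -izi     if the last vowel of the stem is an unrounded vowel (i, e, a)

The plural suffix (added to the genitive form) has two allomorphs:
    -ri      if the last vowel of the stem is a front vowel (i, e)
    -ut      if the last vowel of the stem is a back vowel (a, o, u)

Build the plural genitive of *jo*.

joout

*jo*: last vowel = /o/, a rounded vowel → -o → *joo*.
The genitive form *joo* — last vowel /o/ (a back vowel) → -ut → *joout*.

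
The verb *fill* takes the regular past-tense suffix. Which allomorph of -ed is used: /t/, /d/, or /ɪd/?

/d/

The stem *fill* ends in a voiced sound other than /d/.
The -ed suffix is realized as /ɪd/ after /t, d/; as /t/ after other voiceless consonants; and as /d/ after other voiced sounds.
So -ed on *fill* is pronounced /d/.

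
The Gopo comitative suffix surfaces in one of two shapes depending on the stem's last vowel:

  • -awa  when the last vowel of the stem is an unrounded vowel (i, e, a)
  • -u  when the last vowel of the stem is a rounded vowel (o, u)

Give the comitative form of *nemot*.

nemotu

The last vowel of *nemot* is /o/, which is a rounded vowel, so the suffix is -u, giving *nemotu*.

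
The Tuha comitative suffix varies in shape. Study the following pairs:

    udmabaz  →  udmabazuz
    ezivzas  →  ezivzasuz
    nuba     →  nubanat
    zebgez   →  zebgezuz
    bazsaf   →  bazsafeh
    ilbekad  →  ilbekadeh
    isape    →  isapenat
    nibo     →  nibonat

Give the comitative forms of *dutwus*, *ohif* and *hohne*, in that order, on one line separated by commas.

Looking at the final sound of each stem: -uz when the stem ends in a sibilant (*udmabaz*, *ezivzas*, *zebgez*); -eh when the stem ends in a non-sibilant consonant (*bazsaf*, *ilbekad*); -nat when the stem ends in a vowel (*nuba*, *isape*, *nibo*).
*dutwus*: final sound = /s/, a sibilant → -uz → *dutwusuz*.
*ohif* — final sound /f/ (a non-sibilant consonant) → -eh → *ohifeh*.
The final sound of *hohne* is /e/, which is a vowel, so the suffix is -nat, giving *hohnenat*.

dutwusuz, ohifeh, hohnenat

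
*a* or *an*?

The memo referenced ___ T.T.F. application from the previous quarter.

The indefinite article is chosen by the initial *sound* of the following word, not its spelling.
The initialism *T.T.F.* is read letter by letter; the first letter, T, is pronounced /tiː/, which begins with a consonant sound.
So the article is *a*: The memo referenced a T.T.F. application from the previous quarter.

a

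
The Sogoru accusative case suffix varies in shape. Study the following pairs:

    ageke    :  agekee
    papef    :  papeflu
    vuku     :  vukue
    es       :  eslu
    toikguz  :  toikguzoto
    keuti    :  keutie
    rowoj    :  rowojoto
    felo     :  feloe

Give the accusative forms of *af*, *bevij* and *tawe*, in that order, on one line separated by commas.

The alternation tracks the final sound of the stem — -lu when the stem ends in a voiceless consonant (*papef*, *es*); -oto when the stem ends in a voiced consonant (*toikguz*, *rowoj*); -e when the stem ends in a vowel (*ageke*, *vuku*, *keuti*, *felo*).
*af*: final sound = /f/, a voiceless consonant → -lu → *aflu*.
*bevij* — final sound /j/ (a voiced consonant) → -oto → *bevijoto*.
Since the final sound of *tawe* is /e/ (a vowel), it takes -e, giving *tawee*.

aflu, bevijoto, tawee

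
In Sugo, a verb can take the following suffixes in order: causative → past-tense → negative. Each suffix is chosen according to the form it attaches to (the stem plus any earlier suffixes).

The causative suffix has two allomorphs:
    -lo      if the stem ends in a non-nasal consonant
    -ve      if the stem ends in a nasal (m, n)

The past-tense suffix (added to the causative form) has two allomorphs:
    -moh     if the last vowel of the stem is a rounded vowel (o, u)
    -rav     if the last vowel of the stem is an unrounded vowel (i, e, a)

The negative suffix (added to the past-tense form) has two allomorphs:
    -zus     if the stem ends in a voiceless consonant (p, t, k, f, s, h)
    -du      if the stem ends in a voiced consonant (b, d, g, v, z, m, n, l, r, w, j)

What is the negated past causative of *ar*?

*ar* — final consonant /r/ (non-nasal) → -lo → *arlo*.
The last vowel of the causative form *arlo* is /o/, which is a rounded vowel, so the past-tense suffix is -moh, giving *arlomoh*.
The past-tense form *arlomoh*: final consonant = /h/, voiceless → -zus → *arlomohzus*.

arlomohzus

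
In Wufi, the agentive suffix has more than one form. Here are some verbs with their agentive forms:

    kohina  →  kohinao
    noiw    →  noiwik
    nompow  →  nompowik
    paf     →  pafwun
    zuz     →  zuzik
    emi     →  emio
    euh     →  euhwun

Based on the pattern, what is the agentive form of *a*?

ao

Looking at the final sound of each stem: -wun when the stem ends in a voiceless consonant (*paf*, *euh*); -ik when the stem ends in a voiced consonant (*noiw*, *nompow*, *zuz*); -o when the stem ends in a vowel (*kohina*, *emi*).
*a* — final sound /a/ (a vowel) → -o → *ao*.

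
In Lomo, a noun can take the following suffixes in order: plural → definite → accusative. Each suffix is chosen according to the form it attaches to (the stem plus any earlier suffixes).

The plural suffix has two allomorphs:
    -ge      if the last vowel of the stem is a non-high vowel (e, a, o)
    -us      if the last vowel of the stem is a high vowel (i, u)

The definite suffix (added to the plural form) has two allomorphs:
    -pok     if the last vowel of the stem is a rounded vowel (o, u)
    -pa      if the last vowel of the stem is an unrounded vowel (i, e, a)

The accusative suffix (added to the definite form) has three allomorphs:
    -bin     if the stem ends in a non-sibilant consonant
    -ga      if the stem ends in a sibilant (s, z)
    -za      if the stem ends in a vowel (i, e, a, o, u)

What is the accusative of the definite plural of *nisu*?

nisuuspokbin

Since the last vowel of *nisu* is /u/ (a high vowel), it takes -us, giving *nisuus*.
The plural form *nisuus* — last vowel /u/ (a rounded vowel) → -pok → *nisuuspok*.
The definite form *nisuuspok*: final sound = /k/, a non-sibilant consonant → -bin → *nisuuspokbin*.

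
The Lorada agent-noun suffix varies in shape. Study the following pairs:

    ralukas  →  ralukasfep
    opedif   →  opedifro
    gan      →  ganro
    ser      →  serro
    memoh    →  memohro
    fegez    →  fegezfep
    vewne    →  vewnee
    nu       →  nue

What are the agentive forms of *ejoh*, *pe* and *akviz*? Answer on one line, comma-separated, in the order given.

The pattern is sibilance of the final sound: -fep when the stem ends in a sibilant (*ralukas*, *fegez*); -ro when the stem ends in a non-sibilant consonant (*opedif*, *gan*, *ser*, *memoh*); -e when the stem ends in a vowel (*vewne*, *nu*).
*ejoh* — final sound /h/ (a non-sibilant consonant) → -ro → *ejohro*.
Since the final sound of *pe* is /e/ (a vowel), it takes -e, giving *pee*.
*akviz* — final sound /z/ (a sibilant) → -fep → *akvizfep*.

ejohro, pee, akvizfep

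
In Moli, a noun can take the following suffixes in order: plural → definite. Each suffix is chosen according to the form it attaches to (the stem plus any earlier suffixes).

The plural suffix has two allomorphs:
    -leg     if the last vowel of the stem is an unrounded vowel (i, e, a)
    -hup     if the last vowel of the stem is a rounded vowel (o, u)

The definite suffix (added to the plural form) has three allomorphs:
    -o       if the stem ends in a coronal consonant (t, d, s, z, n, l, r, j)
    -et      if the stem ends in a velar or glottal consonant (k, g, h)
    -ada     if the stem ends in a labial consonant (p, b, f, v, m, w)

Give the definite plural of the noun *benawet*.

benawetleget

The last vowel of *benawet* is /e/, which is an unrounded vowel, so the plural suffix is -leg, giving *benawetleg*.
Since the final consonant of the plural form *benawetleg* is /g/ (velar/glottal), it takes -et, giving *benawetleget*.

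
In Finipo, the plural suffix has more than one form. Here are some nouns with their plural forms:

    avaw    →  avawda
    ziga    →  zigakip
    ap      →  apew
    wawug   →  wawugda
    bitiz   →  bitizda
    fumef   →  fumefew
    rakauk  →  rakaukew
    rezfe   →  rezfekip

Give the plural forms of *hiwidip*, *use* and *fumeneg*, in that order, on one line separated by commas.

The pattern is voicing of the final sound: -ew when the stem ends in a voiceless consonant (*ap*, *fumef*, *rakauk*); -da when the stem ends in a voiced consonant (*avaw*, *wawug*, *bitiz*); -kip when the stem ends in a vowel (*ziga*, *rezfe*).
The final sound of *hiwidip* is /p/, which is a voiceless consonant, so the suffix is -ew, giving *hiwidipew*.
The final sound of *use* is /e/, which is a vowel, so the suffix is -kip, giving *usekip*.
Since the final sound of *fumeneg* is /g/ (a voiced consonant), it takes -da, giving *fumenegda*.

hiwidipew, usekip, fumenegda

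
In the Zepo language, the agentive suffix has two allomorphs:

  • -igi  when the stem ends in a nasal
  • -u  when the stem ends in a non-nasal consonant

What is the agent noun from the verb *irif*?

irifu

Since the final consonant of *irif* is /f/ (non-nasal), it takes -u, giving *irifu*.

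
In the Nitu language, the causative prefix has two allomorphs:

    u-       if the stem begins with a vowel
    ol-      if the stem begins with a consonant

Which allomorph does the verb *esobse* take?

u-

*esobse* — first sound /e/ (a vowel) → u-.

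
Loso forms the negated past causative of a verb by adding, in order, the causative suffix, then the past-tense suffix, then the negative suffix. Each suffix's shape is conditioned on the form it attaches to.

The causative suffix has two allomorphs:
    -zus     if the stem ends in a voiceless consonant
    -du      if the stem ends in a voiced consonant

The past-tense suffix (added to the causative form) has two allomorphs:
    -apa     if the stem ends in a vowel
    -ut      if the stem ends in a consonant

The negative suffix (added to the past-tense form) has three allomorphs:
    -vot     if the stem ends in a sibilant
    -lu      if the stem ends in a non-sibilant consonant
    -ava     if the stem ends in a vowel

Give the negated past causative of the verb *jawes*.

jaweszusutlu

*jawes*: final consonant = /s/, voiceless → -zus → *jaweszus*.
Since the final sound of the causative form *jaweszus* is /s/ (a consonant), it takes -ut, giving *jaweszusut*.
The final sound of the past-tense form *jaweszusut* is /t/, which is a non-sibilant consonant, so the negative suffix is -lu, giving *jaweszusutlu*.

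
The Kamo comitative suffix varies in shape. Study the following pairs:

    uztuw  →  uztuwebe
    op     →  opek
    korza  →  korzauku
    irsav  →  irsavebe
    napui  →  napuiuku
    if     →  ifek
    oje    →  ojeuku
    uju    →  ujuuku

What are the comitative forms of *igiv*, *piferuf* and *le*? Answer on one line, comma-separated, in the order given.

The pattern is voicing of the final sound: -ek when the stem ends in a voiceless consonant (*op*, *if*); -ebe when the stem ends in a voiced consonant (*uztuw*, *irsav*); -uku when the stem ends in a vowel (*korza*, *napui*, *oje*, *uju*).
*igiv*: final sound = /v/, a voiced consonant → -ebe → *igivebe*.
Since the final sound of *piferuf* is /f/ (a voiceless consonant), it takes -ek, giving *piferufek*.
The final sound of *le* is /e/, which is a vowel, so the suffix is -uku, giving *leuku*.

igivebe, piferufek, leuku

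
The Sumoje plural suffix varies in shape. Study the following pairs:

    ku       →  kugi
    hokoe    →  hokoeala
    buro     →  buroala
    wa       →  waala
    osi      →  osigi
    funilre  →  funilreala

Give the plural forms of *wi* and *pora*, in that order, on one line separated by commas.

wigi, poraala

The suffix is conditioned by the last vowel: -gi when the last vowel of the stem is a high vowel (*ku*, *osi*); -ala when the last vowel of the stem is a non-high vowel (*hokoe*, *buro*, *wa*, *funilre*).
*wi* — last vowel /i/ (a high vowel) → -gi → *wigi*.
*pora* — last vowel /a/ (a non-high vowel) → -ala → *poraala*.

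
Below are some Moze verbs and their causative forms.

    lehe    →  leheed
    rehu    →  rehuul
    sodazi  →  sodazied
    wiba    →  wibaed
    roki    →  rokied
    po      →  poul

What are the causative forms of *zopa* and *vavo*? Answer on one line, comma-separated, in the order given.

zopaed, vavoul

The pattern is rounding harmony: -ul when the last vowel of the stem is a rounded vowel (*rehu*, *po*); -ed when the last vowel of the stem is an unrounded vowel (*lehe*, *sodazi*, *wiba*, *roki*).
Since the last vowel of *zopa* is /a/ (an unrounded vowel), it takes -ed, giving *zopaed*.
Since the last vowel of *vavo* is /o/ (a rounded vowel), it takes -ul, giving *vavoul*.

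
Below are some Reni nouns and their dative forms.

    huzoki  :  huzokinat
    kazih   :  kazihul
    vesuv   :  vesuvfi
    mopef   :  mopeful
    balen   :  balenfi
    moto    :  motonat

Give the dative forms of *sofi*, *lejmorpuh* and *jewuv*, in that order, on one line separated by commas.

The suffix is conditioned by the final sound: -ul when the stem ends in a voiceless consonant (*kazih*, *mopef*); -fi when the stem ends in a voiced consonant (*vesuv*, *balen*); -nat when the stem ends in a vowel (*huzoki*, *moto*).
The final sound of *sofi* is /i/, which is a vowel, so the suffix is -nat, giving *sofinat*.
The final sound of *lejmorpuh* is /h/, which is a voiceless consonant, so the suffix is -ul, giving *lejmorpuhul*.
*jewuv* — final sound /v/ (a voiced consonant) → -fi → *jewuvfi*.

sofinat, lejmorpuhul, jewuvfi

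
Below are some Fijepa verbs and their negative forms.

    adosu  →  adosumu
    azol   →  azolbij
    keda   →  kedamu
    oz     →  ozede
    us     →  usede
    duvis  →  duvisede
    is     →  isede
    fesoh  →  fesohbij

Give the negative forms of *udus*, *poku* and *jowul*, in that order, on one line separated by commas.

udusede, pokumu, jowulbij

The alternation tracks the final sound of the stem — -ede when the stem ends in a sibilant (*oz*, *us*, *duvis*, *is*); -bij when the stem ends in a non-sibilant consonant (*azol*, *fesoh*); -mu when the stem ends in a vowel (*adosu*, *keda*).
Since the final sound of *udus* is /s/ (a sibilant), it takes -ede, giving *udusede*.
*poku* — final sound /u/ (a vowel) → -mu → *pokumu*.
*jowul* — final sound /l/ (a non-sibilant consonant) → -bij → *jowulbij*.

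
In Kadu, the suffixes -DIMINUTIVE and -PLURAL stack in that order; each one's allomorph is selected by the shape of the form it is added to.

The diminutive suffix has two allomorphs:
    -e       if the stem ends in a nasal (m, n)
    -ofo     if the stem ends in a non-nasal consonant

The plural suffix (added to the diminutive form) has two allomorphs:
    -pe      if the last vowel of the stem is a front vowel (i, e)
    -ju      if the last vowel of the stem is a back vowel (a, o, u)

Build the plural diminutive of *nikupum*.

*nikupum* — final consonant /m/ (a nasal) → -e → *nikupume*.
The last vowel of the diminutive form *nikupume* is /e/, which is a front vowel, so the plural suffix is -pe, giving *nikupumepe*.

nikupumepe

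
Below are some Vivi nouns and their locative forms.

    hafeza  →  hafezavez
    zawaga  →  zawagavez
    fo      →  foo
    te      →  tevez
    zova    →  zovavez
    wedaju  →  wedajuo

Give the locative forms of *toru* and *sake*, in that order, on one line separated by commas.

toruo, sakevez

The suffix is conditioned by the last vowel: -o when the last vowel of the stem is a rounded vowel (*fo*, *wedaju*); -vez when the last vowel of the stem is an unrounded vowel (*hafeza*, *zawaga*, *te*, *zova*).
*toru*: last vowel = /u/, a rounded vowel → -o → *toruo*.
*sake* — last vowel /e/ (an unrounded vowel) → -vez → *sakevez*.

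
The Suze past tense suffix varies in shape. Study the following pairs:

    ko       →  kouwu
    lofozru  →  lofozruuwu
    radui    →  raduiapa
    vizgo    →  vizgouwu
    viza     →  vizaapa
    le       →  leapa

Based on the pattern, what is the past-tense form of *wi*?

wiapa

The pattern is rounding harmony: -uwu when the last vowel of the stem is a rounded vowel (*ko*, *lofozru*, *vizgo*); -apa when the last vowel of the stem is an unrounded vowel (*radui*, *viza*, *le*).
Since the last vowel of *wi* is /i/ (an unrounded vowel), it takes -apa, giving *wiapa*.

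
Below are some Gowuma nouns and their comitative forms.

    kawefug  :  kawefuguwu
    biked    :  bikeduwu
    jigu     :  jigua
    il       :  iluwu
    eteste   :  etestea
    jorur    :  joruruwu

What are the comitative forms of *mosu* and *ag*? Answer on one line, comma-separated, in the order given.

mosua, aguwu

The alternation tracks the final sound of the stem — -uwu when the stem ends in a consonant (*kawefug*, *biked*, *il*, *jorur*); -a when the stem ends in a vowel (*jigu*, *eteste*).
*mosu*: final sound = /u/, a vowel → -a → *mosua*.
Since the final sound of *ag* is /g/ (a consonant), it takes -uwu, giving *aguwu*.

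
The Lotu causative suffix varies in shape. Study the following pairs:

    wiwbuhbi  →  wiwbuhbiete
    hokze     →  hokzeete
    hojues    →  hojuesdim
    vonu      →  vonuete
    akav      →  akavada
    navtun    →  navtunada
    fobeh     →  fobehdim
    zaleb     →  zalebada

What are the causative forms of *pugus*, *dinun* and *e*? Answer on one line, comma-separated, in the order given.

The suffix is conditioned by the final sound: -dim when the stem ends in a voiceless consonant (*hojues*, *fobeh*); -ada when the stem ends in a voiced consonant (*akav*, *navtun*, *zaleb*); -ete when the stem ends in a vowel (*wiwbuhbi*, *hokze*, *vonu*).
The final sound of *pugus* is /s/, which is a voiceless consonant, so the suffix is -dim, giving *pugusdim*.
*dinun*: final sound = /n/, a voiced consonant → -ada → *dinunada*.
*e*: final sound = /e/, a vowel → -ete → *eete*.

pugusdim, dinunada, eete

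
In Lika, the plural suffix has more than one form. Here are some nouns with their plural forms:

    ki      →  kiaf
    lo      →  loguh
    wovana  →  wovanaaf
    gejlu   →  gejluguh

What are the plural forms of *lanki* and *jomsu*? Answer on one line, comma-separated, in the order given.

lankiaf, jomsuguh

Looking at the last vowel of each stem: -guh when the last vowel of the stem is a rounded vowel (*lo*, *gejlu*); -af when the last vowel of the stem is an unrounded vowel (*ki*, *wovana*).
*lanki* — last vowel /i/ (an unrounded vowel) → -af → *lankiaf*.
*jomsu*: last vowel = /u/, a rounded vowel → -guh → *jomsuguh*.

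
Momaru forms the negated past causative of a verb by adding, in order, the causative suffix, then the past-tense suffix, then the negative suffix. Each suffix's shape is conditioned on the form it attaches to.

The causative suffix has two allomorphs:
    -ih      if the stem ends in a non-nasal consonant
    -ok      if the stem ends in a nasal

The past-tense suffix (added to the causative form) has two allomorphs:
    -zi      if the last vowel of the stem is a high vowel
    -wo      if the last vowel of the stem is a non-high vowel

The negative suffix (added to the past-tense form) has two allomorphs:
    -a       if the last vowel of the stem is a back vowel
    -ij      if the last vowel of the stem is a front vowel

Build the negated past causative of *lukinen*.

lukinenokwoa

*lukinen*: final consonant = /n/, a nasal → -ok → *lukinenok*.
The causative form *lukinenok*: last vowel = /o/, a non-high vowel → -wo → *lukinenokwo*.
The past-tense form *lukinenokwo*: last vowel = /o/, a back vowel → -a → *lukinenokwoa*.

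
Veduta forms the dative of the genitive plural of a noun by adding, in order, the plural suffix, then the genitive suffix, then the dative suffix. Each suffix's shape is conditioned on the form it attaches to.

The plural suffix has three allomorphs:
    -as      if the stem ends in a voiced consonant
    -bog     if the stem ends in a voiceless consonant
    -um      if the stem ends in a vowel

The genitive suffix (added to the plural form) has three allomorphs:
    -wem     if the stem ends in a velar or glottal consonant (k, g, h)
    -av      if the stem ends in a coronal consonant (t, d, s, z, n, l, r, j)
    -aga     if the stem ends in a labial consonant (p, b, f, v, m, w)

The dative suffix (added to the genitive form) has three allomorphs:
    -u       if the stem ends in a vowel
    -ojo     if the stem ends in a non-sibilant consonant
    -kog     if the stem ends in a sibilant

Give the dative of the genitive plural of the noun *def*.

defbogwemojo

*def*: final sound = /f/, a voiceless consonant → -bog → *defbog*.
Since the final consonant of the plural form *defbog* is /g/ (velar/glottal), it takes -wem, giving *defbogwem*.
The final sound of the genitive form *defbogwem* is /m/, which is a non-sibilant consonant, so the dative suffix is -ojo, giving *defbogwemojo*.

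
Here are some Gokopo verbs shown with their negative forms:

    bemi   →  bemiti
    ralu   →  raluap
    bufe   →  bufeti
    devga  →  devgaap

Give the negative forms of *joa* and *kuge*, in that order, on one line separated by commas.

joaap, kugeti

Looking at the last vowel of each stem: -ti when the last vowel of the stem is a front vowel (*bemi*, *bufe*); -ap when the last vowel of the stem is a back vowel (*ralu*, *devga*).
*joa*: last vowel = /a/, a back vowel → -ap → *joaap*.
*kuge* — last vowel /e/ (a front vowel) → -ti → *kugeti*.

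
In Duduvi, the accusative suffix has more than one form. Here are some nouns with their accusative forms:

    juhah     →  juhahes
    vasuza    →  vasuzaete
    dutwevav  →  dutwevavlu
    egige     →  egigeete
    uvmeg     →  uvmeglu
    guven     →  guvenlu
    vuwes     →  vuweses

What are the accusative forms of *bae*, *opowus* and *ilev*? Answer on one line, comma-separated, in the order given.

Looking at the final sound of each stem: -es when the stem ends in a voiceless consonant (*juhah*, *vuwes*); -lu when the stem ends in a voiced consonant (*dutwevav*, *uvmeg*, *guven*); -ete when the stem ends in a vowel (*vasuza*, *egige*).
*bae* — final sound /e/ (a vowel) → -ete → *baeete*.
Since the final sound of *opowus* is /s/ (a voiceless consonant), it takes -es, giving *opowuses*.
Since the final sound of *ilev* is /v/ (a voiced consonant), it takes -lu, giving *ilevlu*.

baeete, opowuses, ilevlu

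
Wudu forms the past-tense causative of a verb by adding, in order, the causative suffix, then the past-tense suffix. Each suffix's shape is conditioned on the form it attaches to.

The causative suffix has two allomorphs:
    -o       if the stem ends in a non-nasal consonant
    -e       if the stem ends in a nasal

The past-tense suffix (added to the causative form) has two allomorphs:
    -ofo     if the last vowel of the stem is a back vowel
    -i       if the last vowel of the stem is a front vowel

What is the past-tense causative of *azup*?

azupoofo

The final consonant of *azup* is /p/, which is non-nasal, so the causative suffix is -o, giving *azupo*.
The causative form *azupo* — last vowel /o/ (a back vowel) → -ofo → *azupoofo*.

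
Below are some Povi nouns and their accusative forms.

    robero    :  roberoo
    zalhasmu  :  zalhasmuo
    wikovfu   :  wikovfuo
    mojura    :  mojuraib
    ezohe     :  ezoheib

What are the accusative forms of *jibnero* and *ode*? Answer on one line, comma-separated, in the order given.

The suffix is conditioned by the last vowel: -o when the last vowel of the stem is a rounded vowel (*robero*, *zalhasmu*, *wikovfu*); -ib when the last vowel of the stem is an unrounded vowel (*mojura*, *ezohe*).
*jibnero*: last vowel = /o/, a rounded vowel → -o → *jibneroo*.
Since the last vowel of *ode* is /e/ (an unrounded vowel), it takes -ib, giving *odeib*.

jibneroo, odeib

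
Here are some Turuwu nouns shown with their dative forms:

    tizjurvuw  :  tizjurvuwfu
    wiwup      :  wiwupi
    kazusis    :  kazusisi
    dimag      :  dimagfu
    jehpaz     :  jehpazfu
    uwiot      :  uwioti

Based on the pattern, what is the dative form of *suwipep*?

suwipepi

The alternation tracks the final consonant of the stem — -i when the stem ends in a voiceless consonant (*wiwup*, *kazusis*, *uwiot*); -fu when the stem ends in a voiced consonant (*tizjurvuw*, *dimag*, *jehpaz*).
*suwipep*: final consonant = /p/, voiceless → -i → *suwipepi*.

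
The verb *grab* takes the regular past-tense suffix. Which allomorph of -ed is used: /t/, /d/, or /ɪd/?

The stem *grab* ends in a voiced sound other than /d/.
The -ed suffix is realized as /ɪd/ after /t, d/; as /t/ after other voiceless consonants; and as /d/ after other voiced sounds.
So -ed on *grab* is pronounced /d/.

/d/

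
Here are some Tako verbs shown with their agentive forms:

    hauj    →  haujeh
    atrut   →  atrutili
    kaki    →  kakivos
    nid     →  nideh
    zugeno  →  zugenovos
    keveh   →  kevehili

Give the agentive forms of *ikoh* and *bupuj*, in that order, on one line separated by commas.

ikohili, bupujeh

The pattern is voicing of the final sound: -ili when the stem ends in a voiceless consonant (*atrut*, *keveh*); -eh when the stem ends in a voiced consonant (*hauj*, *nid*); -vos when the stem ends in a vowel (*kaki*, *zugeno*).
The final sound of *ikoh* is /h/, which is a voiceless consonant, so the suffix is -ili, giving *ikohili*.
Since the final sound of *bupuj* is /j/ (a voiced consonant), it takes -eh, giving *bupujeh*.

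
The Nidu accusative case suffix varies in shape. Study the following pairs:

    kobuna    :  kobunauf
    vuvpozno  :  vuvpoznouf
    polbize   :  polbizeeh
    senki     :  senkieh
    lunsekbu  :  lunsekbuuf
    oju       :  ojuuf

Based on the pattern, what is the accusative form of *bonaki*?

bonakieh

Looking at the last vowel of each stem: -eh when the last vowel of the stem is a front vowel (*polbize*, *senki*); -uf when the last vowel of the stem is a back vowel (*kobuna*, *vuvpozno*, *lunsekbu*, *oju*).
The last vowel of *bonaki* is /i/, which is a front vowel, so the suffix is -eh, giving *bonakieh*.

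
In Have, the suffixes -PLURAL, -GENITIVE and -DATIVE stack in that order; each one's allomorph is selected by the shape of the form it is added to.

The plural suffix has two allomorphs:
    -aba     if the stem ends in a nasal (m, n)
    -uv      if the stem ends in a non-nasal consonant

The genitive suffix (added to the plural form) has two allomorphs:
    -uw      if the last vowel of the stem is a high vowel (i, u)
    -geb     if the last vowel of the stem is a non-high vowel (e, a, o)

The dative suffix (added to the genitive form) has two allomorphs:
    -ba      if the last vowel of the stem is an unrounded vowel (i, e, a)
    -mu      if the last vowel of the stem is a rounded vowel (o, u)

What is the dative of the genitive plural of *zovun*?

zovunabagebba

*zovun* — final consonant /n/ (a nasal) → -aba → *zovunaba*.
The plural form *zovunaba* — last vowel /a/ (a non-high vowel) → -geb → *zovunabageb*.
The genitive form *zovunabageb*: last vowel = /e/, an unrounded vowel → -ba → *zovunabagebba*.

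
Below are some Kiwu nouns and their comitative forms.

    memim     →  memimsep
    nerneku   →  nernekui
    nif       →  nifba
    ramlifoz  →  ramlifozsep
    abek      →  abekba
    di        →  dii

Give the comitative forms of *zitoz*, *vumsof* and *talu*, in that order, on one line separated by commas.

The suffix is conditioned by the final sound: -ba when the stem ends in a voiceless consonant (*nif*, *abek*); -sep when the stem ends in a voiced consonant (*memim*, *ramlifoz*); -i when the stem ends in a vowel (*nerneku*, *di*).
*zitoz*: final sound = /z/, a voiced consonant → -sep → *zitozsep*.
The final sound of *vumsof* is /f/, which is a voiceless consonant, so the suffix is -ba, giving *vumsofba*.
*talu*: final sound = /u/, a vowel → -i → *talui*.

zitozsep, vumsofba, talui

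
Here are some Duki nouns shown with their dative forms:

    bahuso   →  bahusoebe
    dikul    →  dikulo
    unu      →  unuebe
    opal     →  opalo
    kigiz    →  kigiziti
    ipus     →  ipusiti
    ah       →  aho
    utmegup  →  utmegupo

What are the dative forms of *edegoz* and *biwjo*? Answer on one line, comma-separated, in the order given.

edegoziti, biwjoebe

The alternation tracks the final sound of the stem — -iti when the stem ends in a sibilant (*kigiz*, *ipus*); -o when the stem ends in a non-sibilant consonant (*dikul*, *opal*, *ah*, *utmegup*); -ebe when the stem ends in a vowel (*bahuso*, *unu*).
Since the final sound of *edegoz* is /z/ (a sibilant), it takes -iti, giving *edegoziti*.
*biwjo* — final sound /o/ (a vowel) → -ebe → *biwjoebe*.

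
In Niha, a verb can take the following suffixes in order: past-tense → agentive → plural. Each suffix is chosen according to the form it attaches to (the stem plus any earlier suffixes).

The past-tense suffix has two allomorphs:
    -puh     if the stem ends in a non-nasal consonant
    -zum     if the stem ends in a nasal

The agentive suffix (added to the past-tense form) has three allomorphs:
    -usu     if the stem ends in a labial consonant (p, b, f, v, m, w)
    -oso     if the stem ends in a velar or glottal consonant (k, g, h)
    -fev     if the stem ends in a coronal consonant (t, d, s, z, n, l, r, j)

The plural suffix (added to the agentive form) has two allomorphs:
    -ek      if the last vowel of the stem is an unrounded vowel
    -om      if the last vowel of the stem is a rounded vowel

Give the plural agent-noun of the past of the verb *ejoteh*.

ejotehpuhosoom

*ejoteh* — final consonant /h/ (non-nasal) → -puh → *ejotehpuh*.
The final consonant of the past-tense form *ejotehpuh* is /h/, which is velar/glottal, so the agentive suffix is -oso, giving *ejotehpuhoso*.
The last vowel of the agentive form *ejotehpuhoso* is /o/, which is a rounded vowel, so the plural suffix is -om, giving *ejotehpuhosoom*.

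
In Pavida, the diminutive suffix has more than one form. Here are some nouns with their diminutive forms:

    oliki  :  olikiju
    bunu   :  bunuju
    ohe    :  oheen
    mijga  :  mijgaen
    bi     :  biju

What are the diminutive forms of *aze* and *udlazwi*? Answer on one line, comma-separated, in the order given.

Looking at the last vowel of each stem: -ju when the last vowel of the stem is a high vowel (*oliki*, *bunu*, *bi*); -en when the last vowel of the stem is a non-high vowel (*ohe*, *mijga*).
*aze* — last vowel /e/ (a non-high vowel) → -en → *azeen*.
*udlazwi*: last vowel = /i/, a high vowel → -ju → *udlazwiju*.

azeen, udlazwiju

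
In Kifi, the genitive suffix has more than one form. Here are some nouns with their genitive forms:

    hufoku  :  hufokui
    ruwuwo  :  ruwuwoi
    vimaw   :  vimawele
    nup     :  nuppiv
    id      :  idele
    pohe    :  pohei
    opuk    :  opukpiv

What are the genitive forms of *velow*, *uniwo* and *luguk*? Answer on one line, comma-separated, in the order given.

Looking at the final sound of each stem: -piv when the stem ends in a voiceless consonant (*nup*, *opuk*); -ele when the stem ends in a voiced consonant (*vimaw*, *id*); -i when the stem ends in a vowel (*hufoku*, *ruwuwo*, *pohe*).
The final sound of *velow* is /w/, which is a voiced consonant, so the suffix is -ele, giving *velowele*.
*uniwo* — final sound /o/ (a vowel) → -i → *uniwoi*.
*luguk* — final sound /k/ (a voiceless consonant) → -piv → *lugukpiv*.

velowele, uniwoi, lugukpiv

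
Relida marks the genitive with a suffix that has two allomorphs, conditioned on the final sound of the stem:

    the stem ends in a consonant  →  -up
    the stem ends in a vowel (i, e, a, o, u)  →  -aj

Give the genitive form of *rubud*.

rubudup

The final sound of *rubud* is /d/, which is a consonant, so the suffix is -up, giving *rubudup*.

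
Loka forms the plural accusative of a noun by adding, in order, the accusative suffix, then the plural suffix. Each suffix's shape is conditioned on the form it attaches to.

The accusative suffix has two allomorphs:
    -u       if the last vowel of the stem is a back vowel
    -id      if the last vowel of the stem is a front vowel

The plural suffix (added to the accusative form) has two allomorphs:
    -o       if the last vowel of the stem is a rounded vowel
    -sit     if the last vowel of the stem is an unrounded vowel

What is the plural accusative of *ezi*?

*ezi*: last vowel = /i/, a front vowel → -id → *eziid*.
The last vowel of the accusative form *eziid* is /i/, which is an unrounded vowel, so the plural suffix is -sit, giving *eziidsit*.

eziidsit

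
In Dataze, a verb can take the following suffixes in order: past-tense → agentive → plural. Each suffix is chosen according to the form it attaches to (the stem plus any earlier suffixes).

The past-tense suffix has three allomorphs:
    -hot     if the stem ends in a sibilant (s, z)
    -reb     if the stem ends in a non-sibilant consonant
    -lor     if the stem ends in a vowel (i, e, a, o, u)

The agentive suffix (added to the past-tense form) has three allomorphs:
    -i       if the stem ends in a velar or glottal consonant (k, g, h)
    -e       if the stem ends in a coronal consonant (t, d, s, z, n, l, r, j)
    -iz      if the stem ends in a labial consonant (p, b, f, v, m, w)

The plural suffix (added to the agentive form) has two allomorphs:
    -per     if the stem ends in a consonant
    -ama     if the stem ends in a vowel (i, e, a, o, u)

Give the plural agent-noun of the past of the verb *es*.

eshoteama

*es* — final sound /s/ (a sibilant) → -hot → *eshot*.
The final consonant of the past-tense form *eshot* is /t/, which is coronal, so the agentive suffix is -e, giving *eshote*.
The agentive form *eshote*: final sound = /e/, a vowel → -ama → *eshoteama*.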